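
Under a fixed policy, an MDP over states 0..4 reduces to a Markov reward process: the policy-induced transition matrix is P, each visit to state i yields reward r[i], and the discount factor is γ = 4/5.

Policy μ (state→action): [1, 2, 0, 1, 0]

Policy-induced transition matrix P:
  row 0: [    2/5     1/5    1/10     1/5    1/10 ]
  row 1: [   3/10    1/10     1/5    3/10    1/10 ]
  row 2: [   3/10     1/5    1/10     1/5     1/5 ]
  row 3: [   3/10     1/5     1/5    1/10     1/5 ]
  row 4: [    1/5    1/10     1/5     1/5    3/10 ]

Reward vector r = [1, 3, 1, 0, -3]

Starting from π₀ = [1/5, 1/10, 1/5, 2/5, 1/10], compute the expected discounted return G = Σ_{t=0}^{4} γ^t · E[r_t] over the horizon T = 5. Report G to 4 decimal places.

G = 1.4890

t=0: π = [0.2000, 0.1000, 0.2000, 0.4000, 0.1000], E[r] = 0.4000, γ^t·E[r] = 0.400000, running G = 0.400000
t=1: π = [0.3100, 0.1800, 0.1600, 0.1700, 0.1800], E[r] = 0.4700, γ^t·E[r] = 0.376000, running G = 0.776000
t=2: π = [0.3130, 0.1640, 0.1530, 0.2010, 0.1690], E[r] = 0.4510, γ^t·E[r] = 0.288640, running G = 1.064640
t=3: π = [0.3144, 0.1667, 0.1534, 0.1963, 0.1692], E[r] = 0.4603, γ^t·E[r] = 0.235674, running G = 1.300314
t=4: π = [0.3145, 0.1664, 0.1532, 0.1970, 0.1688], E[r] = 0.4605, γ^t·E[r] = 0.188637, running G = 1.488951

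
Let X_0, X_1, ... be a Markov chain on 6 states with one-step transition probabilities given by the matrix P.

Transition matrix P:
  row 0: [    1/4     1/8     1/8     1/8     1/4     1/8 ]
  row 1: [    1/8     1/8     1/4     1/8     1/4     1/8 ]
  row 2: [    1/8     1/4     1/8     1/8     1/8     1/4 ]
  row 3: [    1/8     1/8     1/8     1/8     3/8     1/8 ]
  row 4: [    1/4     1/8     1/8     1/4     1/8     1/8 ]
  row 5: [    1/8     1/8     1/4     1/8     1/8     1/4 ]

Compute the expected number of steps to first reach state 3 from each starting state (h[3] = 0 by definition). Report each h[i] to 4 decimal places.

h = [6.7481, 6.7619, 6.8589, 0.0000, 5.9983, 6.8710]

First-step conditioning: h[3] = 0; for i ≠ 3, h[i] = 1 + Σ_k P[i][k]·h[k].
  h[0] = 1 + 1/4·h[0] + 1/8·h[1] + 1/8·h[2] + 1/4·h[4] + 1/8·h[5]
  h[1] = 1 + 1/8·h[0] + 1/8·h[1] + 1/4·h[2] + 1/4·h[4] + 1/8·h[5]
  h[2] = 1 + 1/8·h[0] + 1/4·h[1] + 1/8·h[2] + 1/8·h[4] + 1/4·h[5]
  h[4] = 1 + 1/4·h[0] + 1/8·h[1] + 1/8·h[2] + 1/8·h[4] + 1/8·h[5]
  h[5] = 1 + 1/8·h[0] + 1/8·h[1] + 1/4·h[2] + 1/8·h[4] + 1/4·h[5]
Solving the 5×5 linear system over states ≠ 3 gives exactly h = [2598/385, 142/21, 7922/1155, 0, 6928/1155, 7936/1155] (h[3] = 0 is the target).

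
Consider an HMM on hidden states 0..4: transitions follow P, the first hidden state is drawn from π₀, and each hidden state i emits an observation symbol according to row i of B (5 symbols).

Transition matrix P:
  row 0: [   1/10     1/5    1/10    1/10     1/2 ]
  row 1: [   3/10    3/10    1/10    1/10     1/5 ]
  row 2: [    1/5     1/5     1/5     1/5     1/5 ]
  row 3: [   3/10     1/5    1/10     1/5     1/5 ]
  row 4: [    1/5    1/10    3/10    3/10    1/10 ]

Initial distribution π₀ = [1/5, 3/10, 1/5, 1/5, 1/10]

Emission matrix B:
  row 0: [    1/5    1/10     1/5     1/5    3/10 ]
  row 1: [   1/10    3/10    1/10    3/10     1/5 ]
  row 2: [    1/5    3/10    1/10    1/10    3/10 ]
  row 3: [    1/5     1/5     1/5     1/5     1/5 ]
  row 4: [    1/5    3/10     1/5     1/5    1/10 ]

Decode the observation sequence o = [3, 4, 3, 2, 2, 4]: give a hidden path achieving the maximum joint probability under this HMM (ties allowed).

path = [1, 0, 4, 0, 4, 2]

t=0: δ = [4.000e-02, 9.000e-02, 2.000e-02, 4.000e-02, 2.000e-02]  (obs o_0=3)
t=1: δ = [8.100e-03, 5.400e-03, 2.700e-03, 1.800e-03, 2.000e-03]  ψ = [1, 1, 1, 1, 0]  (obs o_1=4)
t=2: δ = [3.240e-04, 4.860e-04, 8.100e-05, 1.620e-04, 8.100e-04]  ψ = [1, 0, 0, 0, 0]  (obs o_2=3)
t=3: δ = [3.240e-05, 1.458e-05, 2.430e-05, 4.860e-05, 3.240e-05]  ψ = [4, 1, 4, 4, 0]  (obs o_3=2)
t=4: δ = [2.916e-06, 9.720e-07, 9.720e-07, 1.944e-06, 3.240e-06]  ψ = [3, 3, 4, 3, 0]  (obs o_4=2)
t=5: δ = [1.944e-07, 1.166e-07, 2.916e-07, 1.944e-07, 1.458e-07]  ψ = [4, 0, 4, 4, 0]  (obs o_5=4)
backtrack: best end state = 2; path = [1, 0, 4, 0, 4, 2]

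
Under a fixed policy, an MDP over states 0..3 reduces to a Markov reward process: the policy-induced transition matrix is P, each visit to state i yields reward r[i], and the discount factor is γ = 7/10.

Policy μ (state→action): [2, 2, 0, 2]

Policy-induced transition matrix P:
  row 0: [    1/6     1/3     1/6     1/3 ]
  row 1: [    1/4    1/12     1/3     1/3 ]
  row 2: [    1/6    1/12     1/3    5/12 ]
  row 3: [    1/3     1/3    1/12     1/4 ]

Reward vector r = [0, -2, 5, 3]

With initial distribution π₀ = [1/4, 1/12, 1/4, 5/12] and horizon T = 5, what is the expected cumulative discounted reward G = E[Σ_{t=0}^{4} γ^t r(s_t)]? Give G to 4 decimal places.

t=0: π = [0.2500, 0.0833, 0.2500, 0.4167], E[r] = 2.3333, γ^t·E[r] = 2.333333, running G = 2.333333
t=1: π = [0.2431, 0.2500, 0.1875, 0.3194], E[r] = 1.3958, γ^t·E[r] = 0.977083, running G = 3.310417
t=2: π = [0.2407, 0.2240, 0.2130, 0.3223], E[r] = 1.5839, γ^t·E[r] = 0.776117, running G = 4.086534
t=3: π = [0.2391, 0.2241, 0.2126, 0.3242], E[r] = 1.5876, γ^t·E[r] = 0.544539, running G = 4.631073
t=4: π = [0.2394, 0.2242, 0.2124, 0.3240], E[r] = 1.5860, γ^t·E[r] = 0.380794, running G = 5.011867

G = 5.0119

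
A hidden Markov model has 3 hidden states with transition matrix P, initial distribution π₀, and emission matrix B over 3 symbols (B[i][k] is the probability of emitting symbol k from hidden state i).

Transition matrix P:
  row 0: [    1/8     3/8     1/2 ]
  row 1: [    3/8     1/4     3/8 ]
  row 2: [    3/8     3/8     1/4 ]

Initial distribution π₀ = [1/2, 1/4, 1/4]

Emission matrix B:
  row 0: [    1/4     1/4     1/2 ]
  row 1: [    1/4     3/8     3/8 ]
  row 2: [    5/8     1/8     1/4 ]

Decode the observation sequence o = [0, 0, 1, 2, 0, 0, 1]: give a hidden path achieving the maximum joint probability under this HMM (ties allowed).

path = [0, 2, 1, 0, 2, 2, 1]

t=0: δ = [1.250e-01, 6.250e-02, 1.562e-01]  (obs o_0=0)
t=1: δ = [1.465e-02, 1.465e-02, 3.906e-02]  ψ = [2, 2, 0]  (obs o_1=0)
t=2: δ = [3.662e-03, 5.493e-03, 1.221e-03]  ψ = [2, 2, 2]  (obs o_2=1)
t=3: δ = [1.030e-03, 5.150e-04, 5.150e-04]  ψ = [1, 0, 1]  (obs o_3=2)
t=4: δ = [4.828e-05, 9.656e-05, 3.219e-04]  ψ = [1, 0, 0]  (obs o_4=0)
t=5: δ = [3.017e-05, 3.017e-05, 5.029e-05]  ψ = [2, 2, 2]  (obs o_5=0)
t=6: δ = [4.715e-06, 7.072e-06, 1.886e-06]  ψ = [2, 2, 0]  (obs o_6=1)
backtrack: best end state = 1; path = [0, 2, 1, 0, 2, 2, 1]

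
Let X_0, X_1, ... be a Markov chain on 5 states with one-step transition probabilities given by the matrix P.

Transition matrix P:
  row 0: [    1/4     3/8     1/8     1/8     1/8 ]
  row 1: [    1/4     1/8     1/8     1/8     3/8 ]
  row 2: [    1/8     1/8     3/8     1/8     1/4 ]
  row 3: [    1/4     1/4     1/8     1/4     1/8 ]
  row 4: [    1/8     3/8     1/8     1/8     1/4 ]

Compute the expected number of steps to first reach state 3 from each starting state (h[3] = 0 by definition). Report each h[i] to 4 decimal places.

h = [8.0000, 8.0000, 8.0000, 0.0000, 8.0000]

First-step conditioning: h[3] = 0; for i ≠ 3, h[i] = 1 + Σ_k P[i][k]·h[k].
  h[0] = 1 + 1/4·h[0] + 3/8·h[1] + 1/8·h[2] + 1/8·h[4]
  h[1] = 1 + 1/4·h[0] + 1/8·h[1] + 1/8·h[2] + 3/8·h[4]
  h[2] = 1 + 1/8·h[0] + 1/8·h[1] + 3/8·h[2] + 1/4·h[4]
  h[4] = 1 + 1/8·h[0] + 3/8·h[1] + 1/8·h[2] + 1/4·h[4]
Solving the 4×4 linear system over states ≠ 3 gives exactly h = [8, 8, 8, 0, 8] (h[3] = 0 is the target).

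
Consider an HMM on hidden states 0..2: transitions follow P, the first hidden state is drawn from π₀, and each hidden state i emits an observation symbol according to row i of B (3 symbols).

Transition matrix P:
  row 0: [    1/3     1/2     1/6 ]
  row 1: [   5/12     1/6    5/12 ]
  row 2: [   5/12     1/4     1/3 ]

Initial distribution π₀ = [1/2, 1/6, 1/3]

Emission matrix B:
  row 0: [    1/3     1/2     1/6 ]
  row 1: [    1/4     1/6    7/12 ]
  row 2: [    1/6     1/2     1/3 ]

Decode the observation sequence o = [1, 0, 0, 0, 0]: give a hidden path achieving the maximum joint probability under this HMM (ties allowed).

path = [0, 1, 0, 1, 0]

t=0: δ = [2.500e-01, 2.778e-02, 1.667e-01]  (obs o_0=1)
t=1: δ = [2.778e-02, 3.125e-02, 9.259e-03]  ψ = [0, 0, 2]  (obs o_1=0)
t=2: δ = [4.340e-03, 3.472e-03, 2.170e-03]  ψ = [1, 0, 1]  (obs o_2=0)
t=3: δ = [4.823e-04, 5.425e-04, 2.411e-04]  ψ = [0, 0, 1]  (obs o_3=0)
t=4: δ = [7.535e-05, 6.028e-05, 3.768e-05]  ψ = [1, 0, 1]  (obs o_4=0)
backtrack: best end state = 0; path = [0, 1, 0, 1, 0]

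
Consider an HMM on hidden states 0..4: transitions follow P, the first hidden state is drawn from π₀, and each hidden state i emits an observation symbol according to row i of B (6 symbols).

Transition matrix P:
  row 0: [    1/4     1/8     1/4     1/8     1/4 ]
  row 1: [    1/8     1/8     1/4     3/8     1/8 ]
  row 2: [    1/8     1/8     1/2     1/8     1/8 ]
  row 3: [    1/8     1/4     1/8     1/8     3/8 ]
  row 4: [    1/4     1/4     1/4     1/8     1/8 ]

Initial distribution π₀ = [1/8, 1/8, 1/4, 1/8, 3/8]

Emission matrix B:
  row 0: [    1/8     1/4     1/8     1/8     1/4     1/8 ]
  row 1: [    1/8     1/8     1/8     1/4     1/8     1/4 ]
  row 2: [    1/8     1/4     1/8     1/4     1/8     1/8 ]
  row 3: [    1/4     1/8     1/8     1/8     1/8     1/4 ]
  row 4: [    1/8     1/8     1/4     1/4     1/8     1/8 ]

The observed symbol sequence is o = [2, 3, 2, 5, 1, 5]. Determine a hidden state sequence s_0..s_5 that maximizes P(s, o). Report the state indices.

t=0: δ = [1.562e-02, 1.562e-02, 3.125e-02, 1.562e-02, 9.375e-02]  (obs o_0=2)
t=1: δ = [2.930e-03, 5.859e-03, 5.859e-03, 1.465e-03, 2.930e-03]  ψ = [4, 4, 4, 4, 4]  (obs o_1=3)
t=2: δ = [9.155e-05, 9.155e-05, 3.662e-04, 2.747e-04, 1.831e-04]  ψ = [0, 1, 2, 1, 0]  (obs o_2=2)
t=3: δ = [5.722e-06, 1.717e-05, 2.289e-05, 1.144e-05, 1.287e-05]  ψ = [2, 3, 2, 2, 3]  (obs o_3=5)
t=4: δ = [8.047e-07, 4.023e-07, 2.861e-06, 8.047e-07, 5.364e-07]  ψ = [4, 4, 2, 1, 3]  (obs o_4=1)
t=5: δ = [4.470e-08, 8.941e-08, 1.788e-07, 8.941e-08, 4.470e-08]  ψ = [2, 2, 2, 2, 2]  (obs o_5=5)
backtrack: best end state = 2; path = [4, 2, 2, 2, 2, 2]

path = [4, 2, 2, 2, 2, 2]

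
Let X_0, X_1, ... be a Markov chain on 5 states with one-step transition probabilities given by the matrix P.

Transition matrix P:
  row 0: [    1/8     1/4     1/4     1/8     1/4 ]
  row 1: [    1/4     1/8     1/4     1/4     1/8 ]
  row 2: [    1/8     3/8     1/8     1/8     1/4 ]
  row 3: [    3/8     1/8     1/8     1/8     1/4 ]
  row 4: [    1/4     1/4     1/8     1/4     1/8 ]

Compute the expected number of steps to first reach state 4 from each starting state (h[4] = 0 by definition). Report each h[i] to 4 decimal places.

h = [4.5146, 5.0086, 4.5695, 4.4460, 0.0000]

First-step conditioning: h[4] = 0; for i ≠ 4, h[i] = 1 + Σ_k P[i][k]·h[k].
  h[0] = 1 + 1/8·h[0] + 1/4·h[1] + 1/4·h[2] + 1/8·h[3]
  h[1] = 1 + 1/4·h[0] + 1/8·h[1] + 1/4·h[2] + 1/4·h[3]
  h[2] = 1 + 1/8·h[0] + 3/8·h[1] + 1/8·h[2] + 1/8·h[3]
  h[3] = 1 + 3/8·h[0] + 1/8·h[1] + 1/8·h[2] + 1/8·h[3]
Solving the 4×4 linear system over states ≠ 4 gives exactly h = [2632/583, 2920/583, 2664/583, 2592/583, 0] (h[4] = 0 is the target).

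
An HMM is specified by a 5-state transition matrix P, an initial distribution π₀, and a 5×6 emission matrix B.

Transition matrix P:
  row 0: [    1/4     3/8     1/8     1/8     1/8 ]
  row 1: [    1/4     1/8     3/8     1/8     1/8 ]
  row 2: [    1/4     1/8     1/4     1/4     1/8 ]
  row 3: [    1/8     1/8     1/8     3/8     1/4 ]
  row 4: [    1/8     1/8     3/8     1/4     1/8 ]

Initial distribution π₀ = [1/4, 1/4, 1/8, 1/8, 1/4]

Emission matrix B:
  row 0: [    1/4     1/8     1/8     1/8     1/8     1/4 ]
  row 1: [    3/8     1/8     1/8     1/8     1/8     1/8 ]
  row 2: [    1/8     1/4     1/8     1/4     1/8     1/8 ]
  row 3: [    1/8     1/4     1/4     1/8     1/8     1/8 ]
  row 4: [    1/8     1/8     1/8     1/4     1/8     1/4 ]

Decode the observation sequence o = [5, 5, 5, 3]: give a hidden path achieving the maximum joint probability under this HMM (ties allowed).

t=0: δ = [6.250e-02, 3.125e-02, 1.562e-02, 1.562e-02, 6.250e-02]  (obs o_0=5)
t=1: δ = [3.906e-03, 2.930e-03, 2.930e-03, 1.953e-03, 1.953e-03]  ψ = [0, 0, 4, 4, 0]  (obs o_1=5)
t=2: δ = [2.441e-04, 1.831e-04, 1.373e-04, 9.155e-05, 1.221e-04]  ψ = [0, 0, 1, 2, 0]  (obs o_2=5)
t=3: δ = [7.629e-06, 1.144e-05, 1.717e-05, 4.292e-06, 7.629e-06]  ψ = [0, 0, 1, 2, 0]  (obs o_3=3)
backtrack: best end state = 2; path = [0, 0, 1, 2]

path = [0, 0, 1, 2]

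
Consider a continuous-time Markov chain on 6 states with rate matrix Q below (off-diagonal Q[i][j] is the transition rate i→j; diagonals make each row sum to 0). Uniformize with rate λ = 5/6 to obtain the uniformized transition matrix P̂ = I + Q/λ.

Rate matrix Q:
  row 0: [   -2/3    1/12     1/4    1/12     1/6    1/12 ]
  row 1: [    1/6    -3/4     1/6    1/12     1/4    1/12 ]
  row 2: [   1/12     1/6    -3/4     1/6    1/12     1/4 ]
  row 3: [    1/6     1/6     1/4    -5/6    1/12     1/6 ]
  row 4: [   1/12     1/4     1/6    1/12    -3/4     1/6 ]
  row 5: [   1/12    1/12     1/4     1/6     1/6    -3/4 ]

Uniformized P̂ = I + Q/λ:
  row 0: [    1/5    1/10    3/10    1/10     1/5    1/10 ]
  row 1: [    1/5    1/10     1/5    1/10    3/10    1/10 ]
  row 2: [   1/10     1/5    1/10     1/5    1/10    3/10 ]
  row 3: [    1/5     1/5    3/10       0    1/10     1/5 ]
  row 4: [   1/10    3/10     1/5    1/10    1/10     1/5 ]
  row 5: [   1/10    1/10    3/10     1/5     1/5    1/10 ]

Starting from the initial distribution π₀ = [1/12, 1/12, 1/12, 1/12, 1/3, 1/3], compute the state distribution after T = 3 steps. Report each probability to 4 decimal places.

t=0: π = [0.0833, 0.0833, 0.0833, 0.0833, 0.3333, 0.3333]
t=1: π = [0.1250, 0.1833, 0.2417, 0.1333, 0.1583, 0.1583]
t=2: π = [0.1442, 0.1692, 0.2175, 0.1267, 0.1650, 0.1775]
t=3: π = [0.1440, 0.1674, 0.2231, 0.1268, 0.1660, 0.1727]

π = [0.1440, 0.1674, 0.2231, 0.1268, 0.1660, 0.1727]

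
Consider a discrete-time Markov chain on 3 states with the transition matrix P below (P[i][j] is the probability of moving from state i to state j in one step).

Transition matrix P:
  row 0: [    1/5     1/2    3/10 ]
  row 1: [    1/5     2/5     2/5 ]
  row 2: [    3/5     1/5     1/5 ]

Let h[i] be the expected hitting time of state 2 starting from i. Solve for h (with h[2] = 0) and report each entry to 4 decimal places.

First-step conditioning: h[2] = 0; for i ≠ 2, h[i] = 1 + Σ_k P[i][k]·h[k].
  h[0] = 1 + 1/5·h[0] + 1/2·h[1]
  h[1] = 1 + 1/5·h[0] + 2/5·h[1]
Solving the 2×2 linear system over states ≠ 2 gives exactly h = [55/19, 50/19, 0] (h[2] = 0 is the target).

h = [2.8947, 2.6316, 0.0000]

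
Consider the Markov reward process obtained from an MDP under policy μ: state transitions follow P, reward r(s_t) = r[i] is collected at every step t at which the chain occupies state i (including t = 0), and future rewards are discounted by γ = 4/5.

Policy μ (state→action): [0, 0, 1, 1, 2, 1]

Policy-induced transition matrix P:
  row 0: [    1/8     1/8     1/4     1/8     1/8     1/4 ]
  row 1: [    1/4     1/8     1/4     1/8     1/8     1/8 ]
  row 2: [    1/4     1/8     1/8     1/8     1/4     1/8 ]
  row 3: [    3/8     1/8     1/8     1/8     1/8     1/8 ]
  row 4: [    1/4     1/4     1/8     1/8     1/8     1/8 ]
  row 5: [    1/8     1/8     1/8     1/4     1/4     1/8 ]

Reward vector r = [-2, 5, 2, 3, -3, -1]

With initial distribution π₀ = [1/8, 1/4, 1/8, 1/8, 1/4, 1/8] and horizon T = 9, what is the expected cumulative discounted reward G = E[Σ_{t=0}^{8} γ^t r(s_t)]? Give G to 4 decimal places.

G = 2.1628

t=0: π = [0.1250, 0.2500, 0.1250, 0.1250, 0.2500, 0.1250], E[r] = 0.7500, γ^t·E[r] = 0.750000, running G = 0.750000
t=1: π = [0.2344, 0.1563, 0.1719, 0.1406, 0.1563, 0.1406], E[r] = 0.4688, γ^t·E[r] = 0.375000, running G = 1.125000
t=2: π = [0.2207, 0.1445, 0.1738, 0.1426, 0.1641, 0.1543], E[r] = 0.4102, γ^t·E[r] = 0.262500, running G = 1.387500
t=3: π = [0.2209, 0.1455, 0.1707, 0.1443, 0.1660, 0.1526], E[r] = 0.4092, γ^t·E[r] = 0.209500, running G = 1.597000
t=4: π = [0.2213, 0.1458, 0.1708, 0.1441, 0.1654, 0.1526], E[r] = 0.4111, γ^t·E[r] = 0.168375, running G = 1.765375
t=5: π = [0.2213, 0.1457, 0.1709, 0.1441, 0.1654, 0.1527], E[r] = 0.4109, γ^t·E[r] = 0.134645, running G = 1.900020
t=6: π = [0.2213, 0.1457, 0.1709, 0.1441, 0.1654, 0.1527], E[r] = 0.4109, γ^t·E[r] = 0.107702, running G = 2.007722
t=7: π = [0.2213, 0.1457, 0.1709, 0.1441, 0.1654, 0.1527], E[r] = 0.4109, γ^t·E[r] = 0.086165, running G = 2.093887
t=8: π = [0.2213, 0.1457, 0.1709, 0.1441, 0.1654, 0.1527], E[r] = 0.4109, γ^t·E[r] = 0.068932, running G = 2.162819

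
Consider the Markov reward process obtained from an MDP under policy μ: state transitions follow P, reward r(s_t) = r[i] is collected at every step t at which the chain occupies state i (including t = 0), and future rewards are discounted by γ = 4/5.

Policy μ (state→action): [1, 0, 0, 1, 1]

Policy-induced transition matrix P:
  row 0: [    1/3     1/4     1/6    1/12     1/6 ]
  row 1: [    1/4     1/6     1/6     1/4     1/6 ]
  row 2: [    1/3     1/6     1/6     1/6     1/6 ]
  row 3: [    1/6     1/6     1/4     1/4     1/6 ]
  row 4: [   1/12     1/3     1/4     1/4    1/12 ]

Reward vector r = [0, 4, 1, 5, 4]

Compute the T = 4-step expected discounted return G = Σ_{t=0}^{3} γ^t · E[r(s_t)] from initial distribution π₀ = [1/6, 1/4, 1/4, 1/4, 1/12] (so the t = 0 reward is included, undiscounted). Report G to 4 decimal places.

G = 7.9538

t=0: π = [0.1667, 0.2500, 0.2500, 0.2500, 0.0833], E[r] = 2.8333, γ^t·E[r] = 2.833333, running G = 2.833333
t=1: π = [0.2500, 0.1944, 0.1944, 0.2014, 0.1597], E[r] = 2.6181, γ^t·E[r] = 2.094444, running G = 4.927778
t=2: π = [0.2436, 0.2141, 0.1968, 0.1921, 0.1534], E[r] = 2.6273, γ^t·E[r] = 1.681481, running G = 6.609259
t=3: π = [0.2451, 0.2125, 0.1955, 0.1930, 0.1539], E[r] = 2.6261, γ^t·E[r] = 1.344568, running G = 7.953827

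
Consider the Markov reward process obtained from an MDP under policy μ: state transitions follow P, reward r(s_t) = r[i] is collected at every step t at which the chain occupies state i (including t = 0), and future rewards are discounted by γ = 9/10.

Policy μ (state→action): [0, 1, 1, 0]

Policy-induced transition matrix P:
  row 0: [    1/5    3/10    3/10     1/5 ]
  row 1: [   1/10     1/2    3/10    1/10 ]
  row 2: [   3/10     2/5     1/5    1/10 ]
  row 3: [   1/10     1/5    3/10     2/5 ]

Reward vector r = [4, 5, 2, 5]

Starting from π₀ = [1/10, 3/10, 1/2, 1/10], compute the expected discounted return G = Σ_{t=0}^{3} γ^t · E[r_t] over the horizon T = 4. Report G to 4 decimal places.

t=0: π = [0.1000, 0.3000, 0.5000, 0.1000], E[r] = 3.4000, γ^t·E[r] = 3.400000, running G = 3.400000
t=1: π = [0.2100, 0.4000, 0.2500, 0.1400], E[r] = 4.0400, γ^t·E[r] = 3.636000, running G = 7.036000
t=2: π = [0.1710, 0.3910, 0.2750, 0.1630], E[r] = 4.0040, γ^t·E[r] = 3.243240, running G = 10.279240
t=3: π = [0.1721, 0.3894, 0.2725, 0.1660], E[r] = 4.0104, γ^t·E[r] = 2.923582, running G = 13.202822

G = 13.2028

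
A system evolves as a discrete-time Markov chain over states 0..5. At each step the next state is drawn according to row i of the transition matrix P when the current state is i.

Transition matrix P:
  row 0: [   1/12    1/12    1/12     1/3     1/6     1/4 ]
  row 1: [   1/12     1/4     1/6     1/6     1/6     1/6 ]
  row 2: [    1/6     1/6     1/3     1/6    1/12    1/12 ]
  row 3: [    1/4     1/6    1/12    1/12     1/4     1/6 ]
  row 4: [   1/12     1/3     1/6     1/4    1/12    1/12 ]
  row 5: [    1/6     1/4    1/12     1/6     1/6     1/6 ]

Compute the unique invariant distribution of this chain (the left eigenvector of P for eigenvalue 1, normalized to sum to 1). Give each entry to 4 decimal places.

π = [0.1400, 0.2114, 0.1520, 0.1874, 0.1566, 0.1526]

Balance equations π_j = Σ_i π_i·P[i][j]:
  π_0 = 1/12·π_0 + 1/12·π_1 + 1/6·π_2 + 1/4·π_3 + 1/12·π_4 + 1/6·π_5
  π_1 = 1/12·π_0 + 1/4·π_1 + 1/6·π_2 + 1/6·π_3 + 1/3·π_4 + 1/4·π_5
  π_2 = 1/12·π_0 + 1/6·π_1 + 1/3·π_2 + 1/12·π_3 + 1/6·π_4 + 1/12·π_5
  π_3 = 1/3·π_0 + 1/6·π_1 + 1/6·π_2 + 1/12·π_3 + 1/4·π_4 + 1/6·π_5
  π_4 = 1/6·π_0 + 1/6·π_1 + 1/12·π_2 + 1/4·π_3 + 1/12·π_4 + 1/6·π_5
  normalize: π_0 + π_1 + π_2 + π_3 + π_4 + π_5 = 1
Solving the linear system gives exactly π = [10933/78118, 16517/78118, 5937/39059, 14641/78118, 12231/78118, 5961/39059].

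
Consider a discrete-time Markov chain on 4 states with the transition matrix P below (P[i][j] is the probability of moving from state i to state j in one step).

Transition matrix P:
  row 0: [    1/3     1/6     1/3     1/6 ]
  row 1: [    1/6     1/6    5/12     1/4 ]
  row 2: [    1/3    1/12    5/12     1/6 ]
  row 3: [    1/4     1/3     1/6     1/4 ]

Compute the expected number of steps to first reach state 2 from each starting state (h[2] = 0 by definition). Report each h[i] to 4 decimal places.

h = [3.1579, 2.9393, 0.0000, 3.6923]

First-step conditioning: h[2] = 0; for i ≠ 2, h[i] = 1 + Σ_k P[i][k]·h[k].
  h[0] = 1 + 1/3·h[0] + 1/6·h[1] + 1/6·h[3]
  h[1] = 1 + 1/6·h[0] + 1/6·h[1] + 1/4·h[3]
  h[3] = 1 + 1/4·h[0] + 1/3·h[1] + 1/4·h[3]
Solving the 3×3 linear system over states ≠ 2 gives exactly h = [60/19, 726/247, 0, 48/13] (h[2] = 0 is the target).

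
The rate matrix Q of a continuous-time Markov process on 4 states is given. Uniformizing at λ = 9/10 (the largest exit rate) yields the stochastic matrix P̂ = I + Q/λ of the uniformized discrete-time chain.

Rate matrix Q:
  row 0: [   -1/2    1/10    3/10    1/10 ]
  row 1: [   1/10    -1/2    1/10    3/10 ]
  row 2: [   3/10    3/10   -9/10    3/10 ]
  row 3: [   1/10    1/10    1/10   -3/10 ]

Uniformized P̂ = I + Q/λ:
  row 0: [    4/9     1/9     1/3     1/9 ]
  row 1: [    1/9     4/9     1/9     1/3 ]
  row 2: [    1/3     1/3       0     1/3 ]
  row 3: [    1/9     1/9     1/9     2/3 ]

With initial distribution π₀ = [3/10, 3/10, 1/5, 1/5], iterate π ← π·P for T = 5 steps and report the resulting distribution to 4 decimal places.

t=0: π = [0.3000, 0.3000, 0.2000, 0.2000]
t=1: π = [0.2556, 0.2556, 0.1556, 0.3333]
t=2: π = [0.2309, 0.2309, 0.1506, 0.3877]
t=3: π = [0.2215, 0.2215, 0.1457, 0.4112]
t=4: π = [0.2173, 0.2173, 0.1442, 0.4212]
t=5: π = [0.2156, 0.2156, 0.1434, 0.4254]

π = [0.2156, 0.2156, 0.1434, 0.4254]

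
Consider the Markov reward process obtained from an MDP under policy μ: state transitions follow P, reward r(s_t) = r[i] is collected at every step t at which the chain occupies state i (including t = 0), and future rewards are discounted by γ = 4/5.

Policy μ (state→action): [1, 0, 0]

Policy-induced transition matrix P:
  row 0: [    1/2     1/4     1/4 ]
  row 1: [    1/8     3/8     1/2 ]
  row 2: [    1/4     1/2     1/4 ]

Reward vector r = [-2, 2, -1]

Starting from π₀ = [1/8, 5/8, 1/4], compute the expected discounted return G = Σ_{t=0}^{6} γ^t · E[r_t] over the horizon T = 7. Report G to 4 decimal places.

t=0: π = [0.1250, 0.6250, 0.2500], E[r] = 0.7500, γ^t·E[r] = 0.750000, running G = 0.750000
t=1: π = [0.2031, 0.3906, 0.4063], E[r] = -0.0313, γ^t·E[r] = -0.025000, running G = 0.725000
t=2: π = [0.2520, 0.4004, 0.3477], E[r] = -0.0508, γ^t·E[r] = -0.032500, running G = 0.692500
t=3: π = [0.2629, 0.3870, 0.3501], E[r] = -0.1021, γ^t·E[r] = -0.052250, running G = 0.640250
t=4: π = [0.2674, 0.3859, 0.3467], E[r] = -0.1097, γ^t·E[r] = -0.044925, running G = 0.595325
t=5: π = [0.2686, 0.3849, 0.3465], E[r] = -0.1138, γ^t·E[r] = -0.037303, running G = 0.558023
t=6: π = [0.2690, 0.3847, 0.3462], E[r] = -0.1148, γ^t·E[r] = -0.030103, running G = 0.527919

G = 0.5279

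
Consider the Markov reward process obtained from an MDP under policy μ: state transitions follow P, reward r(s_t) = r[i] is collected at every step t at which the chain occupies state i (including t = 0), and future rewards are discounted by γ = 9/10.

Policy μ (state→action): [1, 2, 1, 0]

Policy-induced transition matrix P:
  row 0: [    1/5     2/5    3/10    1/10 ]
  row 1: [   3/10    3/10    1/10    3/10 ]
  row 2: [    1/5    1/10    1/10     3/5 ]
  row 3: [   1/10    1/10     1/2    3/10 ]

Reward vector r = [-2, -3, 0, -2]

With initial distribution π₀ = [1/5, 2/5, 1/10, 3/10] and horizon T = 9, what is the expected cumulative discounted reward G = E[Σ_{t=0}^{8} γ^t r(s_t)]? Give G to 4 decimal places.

t=0: π = [0.2000, 0.4000, 0.1000, 0.3000], E[r] = -2.2000, γ^t·E[r] = -2.200000, running G = -2.200000
t=1: π = [0.2100, 0.2400, 0.2600, 0.2900], E[r] = -1.7200, γ^t·E[r] = -1.548000, running G = -3.748000
t=2: π = [0.1950, 0.2110, 0.2580, 0.3360], E[r] = -1.6950, γ^t·E[r] = -1.372950, running G = -5.120950
t=3: π = [0.1875, 0.2007, 0.2734, 0.3384], E[r] = -1.6539, γ^t·E[r] = -1.205693, running G = -6.326643
t=4: π = [0.1862, 0.1964, 0.2729, 0.3445], E[r] = -1.6507, γ^t·E[r] = -1.083005, running G = -7.409648
t=5: π = [0.1852, 0.1951, 0.2751, 0.3446], E[r] = -1.6450, γ^t·E[r] = -0.971379, running G = -8.381027
t=6: π = [0.1851, 0.1946, 0.2749, 0.3455], E[r] = -1.6448, γ^t·E[r] = -0.874125, running G = -9.255152
t=7: π = [0.1849, 0.1944, 0.2752, 0.3455], E[r] = -1.6440, γ^t·E[r] = -0.786334, running G = -10.041486
t=8: π = [0.1849, 0.1944, 0.2752, 0.3456], E[r] = -1.6440, γ^t·E[r] = -0.707702, running G = -10.749188

G = -10.7492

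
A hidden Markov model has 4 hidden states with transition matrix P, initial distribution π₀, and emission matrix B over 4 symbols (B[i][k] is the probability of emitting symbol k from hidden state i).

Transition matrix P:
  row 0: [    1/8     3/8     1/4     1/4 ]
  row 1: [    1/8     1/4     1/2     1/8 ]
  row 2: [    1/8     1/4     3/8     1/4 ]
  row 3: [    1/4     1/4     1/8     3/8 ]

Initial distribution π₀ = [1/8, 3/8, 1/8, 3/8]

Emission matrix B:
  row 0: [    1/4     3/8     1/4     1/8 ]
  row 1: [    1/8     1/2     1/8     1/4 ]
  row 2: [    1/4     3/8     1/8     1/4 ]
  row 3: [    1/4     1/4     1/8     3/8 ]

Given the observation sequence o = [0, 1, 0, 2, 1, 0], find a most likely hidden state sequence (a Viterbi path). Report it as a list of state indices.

path = [3, 3, 3, 0, 1, 2]

t=0: δ = [3.125e-02, 4.688e-02, 3.125e-02, 9.375e-02]  (obs o_0=0)
t=1: δ = [8.789e-03, 1.172e-02, 8.789e-03, 8.789e-03]  ψ = [3, 3, 1, 3]  (obs o_1=1)
t=2: δ = [5.493e-04, 4.120e-04, 1.465e-03, 8.240e-04]  ψ = [3, 0, 1, 3]  (obs o_2=0)
t=3: δ = [5.150e-05, 4.578e-05, 6.866e-05, 4.578e-05]  ψ = [3, 2, 2, 2]  (obs o_3=2)
t=4: δ = [4.292e-06, 9.656e-06, 9.656e-06, 4.292e-06]  ψ = [3, 0, 2, 2]  (obs o_4=1)
t=5: δ = [3.017e-07, 3.017e-07, 1.207e-06, 6.035e-07]  ψ = [1, 1, 1, 2]  (obs o_5=0)
backtrack: best end state = 2; path = [3, 3, 3, 0, 1, 2]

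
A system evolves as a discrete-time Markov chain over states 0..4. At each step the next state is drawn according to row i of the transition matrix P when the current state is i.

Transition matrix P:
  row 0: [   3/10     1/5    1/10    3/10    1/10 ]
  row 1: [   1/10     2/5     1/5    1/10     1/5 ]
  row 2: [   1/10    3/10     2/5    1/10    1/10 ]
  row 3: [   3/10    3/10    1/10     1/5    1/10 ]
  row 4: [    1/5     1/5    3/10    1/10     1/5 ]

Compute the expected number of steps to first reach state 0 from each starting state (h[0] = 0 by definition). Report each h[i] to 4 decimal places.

First-step conditioning: h[0] = 0; for i ≠ 0, h[i] = 1 + Σ_k P[i][k]·h[k].
  h[1] = 1 + 2/5·h[1] + 1/5·h[2] + 1/10·h[3] + 1/5·h[4]
  h[2] = 1 + 3/10·h[1] + 2/5·h[2] + 1/10·h[3] + 1/10·h[4]
  h[3] = 1 + 3/10·h[1] + 1/10·h[2] + 1/5·h[3] + 1/10·h[4]
  h[4] = 1 + 1/5·h[1] + 3/10·h[2] + 1/10·h[3] + 1/5·h[4]
Solving the 4×4 linear system over states ≠ 0 gives exactly h = [0, 729/101, 738/101, 574/101, 657/101] (h[0] = 0 is the target).

h = [0.0000, 7.2178, 7.3069, 5.6832, 6.5050]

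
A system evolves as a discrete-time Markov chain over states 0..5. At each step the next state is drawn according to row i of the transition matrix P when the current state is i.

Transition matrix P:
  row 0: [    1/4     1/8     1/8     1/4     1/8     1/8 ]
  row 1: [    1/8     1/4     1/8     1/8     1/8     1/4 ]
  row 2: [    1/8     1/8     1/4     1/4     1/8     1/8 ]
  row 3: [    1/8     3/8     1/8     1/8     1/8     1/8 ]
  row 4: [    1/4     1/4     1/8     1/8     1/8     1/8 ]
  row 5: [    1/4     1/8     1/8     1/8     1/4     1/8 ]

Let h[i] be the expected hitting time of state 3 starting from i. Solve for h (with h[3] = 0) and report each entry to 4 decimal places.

First-step conditioning: h[3] = 0; for i ≠ 3, h[i] = 1 + Σ_k P[i][k]·h[k].
  h[0] = 1 + 1/4·h[0] + 1/8·h[1] + 1/8·h[2] + 1/8·h[4] + 1/8·h[5]
  h[1] = 1 + 1/8·h[0] + 1/4·h[1] + 1/8·h[2] + 1/8·h[4] + 1/4·h[5]
  h[2] = 1 + 1/8·h[0] + 1/8·h[1] + 1/4·h[2] + 1/8·h[4] + 1/8·h[5]
  h[4] = 1 + 1/4·h[0] + 1/4·h[1] + 1/8·h[2] + 1/8·h[4] + 1/8·h[5]
  h[5] = 1 + 1/4·h[0] + 1/8·h[1] + 1/8·h[2] + 1/4·h[4] + 1/8·h[5]
Solving the 5×5 linear system over states ≠ 3 gives exactly h = [894/173, 1040/173, 894/173, 0, 1024/173, 1022/173] (h[3] = 0 is the target).

h = [5.1676, 6.0116, 5.1676, 0.0000, 5.9191, 5.9075]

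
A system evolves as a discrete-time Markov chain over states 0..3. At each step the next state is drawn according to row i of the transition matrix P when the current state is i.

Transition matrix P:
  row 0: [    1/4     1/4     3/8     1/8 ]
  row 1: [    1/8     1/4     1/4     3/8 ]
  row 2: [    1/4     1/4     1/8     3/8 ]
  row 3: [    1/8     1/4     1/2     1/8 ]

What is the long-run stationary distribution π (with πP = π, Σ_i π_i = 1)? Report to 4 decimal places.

Balance equations π_j = Σ_i π_i·P[i][j]:
  π_0 = 1/4·π_0 + 1/8·π_1 + 1/4·π_2 + 1/8·π_3
  π_1 = 1/4·π_0 + 1/4·π_1 + 1/4·π_2 + 1/4·π_3
  π_2 = 3/8·π_0 + 1/4·π_1 + 1/8·π_2 + 1/2·π_3
  normalize: π_0 + π_1 + π_2 + π_3 = 1
Solving the linear system gives exactly π = [29/156, 1/4, 47/156, 41/156].

π = [0.1859, 0.2500, 0.3013, 0.2628]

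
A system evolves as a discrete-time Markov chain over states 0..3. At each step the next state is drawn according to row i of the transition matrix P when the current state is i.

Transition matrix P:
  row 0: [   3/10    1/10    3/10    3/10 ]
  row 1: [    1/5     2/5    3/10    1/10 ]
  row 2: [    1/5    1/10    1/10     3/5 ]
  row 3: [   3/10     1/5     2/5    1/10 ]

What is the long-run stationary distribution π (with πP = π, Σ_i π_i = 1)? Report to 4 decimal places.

π = [0.2542, 0.1840, 0.2740, 0.2878]

Balance equations π_j = Σ_i π_i·P[i][j]:
  π_0 = 3/10·π_0 + 1/5·π_1 + 1/5·π_2 + 3/10·π_3
  π_1 = 1/10·π_0 + 2/5·π_1 + 1/10·π_2 + 1/5·π_3
  π_2 = 3/10·π_0 + 3/10·π_1 + 1/10·π_2 + 2/5·π_3
  normalize: π_0 + π_1 + π_2 + π_3 = 1
Solving the linear system gives exactly π = [257/1011, 62/337, 277/1011, 97/337].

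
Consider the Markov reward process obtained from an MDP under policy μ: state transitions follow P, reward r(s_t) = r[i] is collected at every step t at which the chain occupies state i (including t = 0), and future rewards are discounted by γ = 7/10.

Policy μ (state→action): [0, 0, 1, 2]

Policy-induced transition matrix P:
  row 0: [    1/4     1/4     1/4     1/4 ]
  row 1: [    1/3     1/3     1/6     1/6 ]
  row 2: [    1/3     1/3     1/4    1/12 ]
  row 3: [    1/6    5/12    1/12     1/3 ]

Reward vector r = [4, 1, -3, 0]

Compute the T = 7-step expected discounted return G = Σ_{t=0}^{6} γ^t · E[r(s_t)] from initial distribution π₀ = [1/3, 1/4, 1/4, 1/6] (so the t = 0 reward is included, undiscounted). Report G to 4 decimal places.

t=0: π = [0.3333, 0.2500, 0.2500, 0.1667], E[r] = 0.8333, γ^t·E[r] = 0.833333, running G = 0.833333
t=1: π = [0.2778, 0.3194, 0.2014, 0.2014], E[r] = 0.8264, γ^t·E[r] = 0.578472, running G = 1.411806
t=2: π = [0.2766, 0.3270, 0.1898, 0.2066], E[r] = 0.8640, γ^t·E[r] = 0.423362, running G = 1.835168
t=3: π = [0.2758, 0.3275, 0.1883, 0.2083], E[r] = 0.8659, γ^t·E[r] = 0.297015, running G = 2.132183
t=4: π = [0.2756, 0.3277, 0.1880, 0.2087], E[r] = 0.8662, γ^t·E[r] = 0.207985, running G = 2.340168
t=5: π = [0.2756, 0.3278, 0.1879, 0.2088], E[r] = 0.8664, γ^t·E[r] = 0.145609, running G = 2.485777
t=6: π = [0.2756, 0.3278, 0.1879, 0.2088], E[r] = 0.8664, γ^t·E[r] = 0.101929, running G = 2.587706

G = 2.5877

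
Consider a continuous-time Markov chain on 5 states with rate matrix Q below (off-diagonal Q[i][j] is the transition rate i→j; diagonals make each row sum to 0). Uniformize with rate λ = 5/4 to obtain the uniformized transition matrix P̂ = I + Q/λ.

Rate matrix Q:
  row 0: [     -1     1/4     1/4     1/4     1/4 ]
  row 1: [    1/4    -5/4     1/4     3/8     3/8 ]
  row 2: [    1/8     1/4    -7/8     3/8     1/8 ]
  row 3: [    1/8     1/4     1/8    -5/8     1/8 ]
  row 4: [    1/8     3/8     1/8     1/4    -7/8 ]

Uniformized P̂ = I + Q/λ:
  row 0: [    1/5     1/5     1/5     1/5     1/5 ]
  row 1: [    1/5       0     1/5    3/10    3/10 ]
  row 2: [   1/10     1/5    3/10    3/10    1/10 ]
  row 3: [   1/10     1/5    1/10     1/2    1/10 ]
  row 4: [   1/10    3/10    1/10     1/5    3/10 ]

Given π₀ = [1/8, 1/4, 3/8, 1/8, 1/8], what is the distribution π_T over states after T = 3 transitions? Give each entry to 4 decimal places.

t=0: π = [0.1250, 0.2500, 0.3750, 0.1250, 0.1250]
t=1: π = [0.1375, 0.1625, 0.2125, 0.3000, 0.1875]
t=2: π = [0.1300, 0.1863, 0.1725, 0.3275, 0.1838]
t=3: π = [0.1316, 0.1811, 0.1661, 0.3341, 0.1870]

π = [0.1316, 0.1811, 0.1661, 0.3341, 0.1870]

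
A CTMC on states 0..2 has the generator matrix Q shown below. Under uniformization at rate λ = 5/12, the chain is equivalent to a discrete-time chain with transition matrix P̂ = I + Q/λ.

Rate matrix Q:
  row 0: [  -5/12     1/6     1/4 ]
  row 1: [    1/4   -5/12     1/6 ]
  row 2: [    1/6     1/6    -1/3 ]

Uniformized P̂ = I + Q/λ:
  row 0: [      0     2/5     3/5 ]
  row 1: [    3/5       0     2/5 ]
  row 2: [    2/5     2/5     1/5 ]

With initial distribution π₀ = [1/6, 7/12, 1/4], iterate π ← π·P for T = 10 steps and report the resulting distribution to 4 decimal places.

π = [0.3264, 0.2857, 0.3879]

t=0: π = [0.1667, 0.5833, 0.2500]
t=1: π = [0.4500, 0.1667, 0.3833]
t=2: π = [0.2533, 0.3333, 0.4133]
t=3: π = [0.3653, 0.2667, 0.3680]
t=4: π = [0.3072, 0.2933, 0.3995]
t=5: π = [0.3358, 0.2827, 0.3815]
t=6: π = [0.3222, 0.2869, 0.3908]
t=7: π = [0.3285, 0.2852, 0.3863]
t=8: π = [0.3256, 0.2859, 0.3884]
t=9: π = [0.3269, 0.2856, 0.3874]
t=10: π = [0.3264, 0.2857, 0.3879]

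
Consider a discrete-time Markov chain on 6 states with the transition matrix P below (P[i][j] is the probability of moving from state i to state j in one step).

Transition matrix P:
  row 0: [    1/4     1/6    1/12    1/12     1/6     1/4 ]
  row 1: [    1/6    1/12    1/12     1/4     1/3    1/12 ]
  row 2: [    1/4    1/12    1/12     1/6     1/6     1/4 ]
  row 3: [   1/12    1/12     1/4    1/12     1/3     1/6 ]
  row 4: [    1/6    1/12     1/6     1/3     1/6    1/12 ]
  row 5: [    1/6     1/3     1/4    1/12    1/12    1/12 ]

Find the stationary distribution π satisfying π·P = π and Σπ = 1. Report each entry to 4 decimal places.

Balance equations π_j = Σ_i π_i·P[i][j]:
  π_0 = 1/4·π_0 + 1/6·π_1 + 1/4·π_2 + 1/12·π_3 + 1/6·π_4 + 1/6·π_5
  π_1 = 1/6·π_0 + 1/12·π_1 + 1/12·π_2 + 1/12·π_3 + 1/12·π_4 + 1/3·π_5
  π_2 = 1/12·π_0 + 1/12·π_1 + 1/12·π_2 + 1/4·π_3 + 1/6·π_4 + 1/4·π_5
  π_3 = 1/12·π_0 + 1/4·π_1 + 1/6·π_2 + 1/12·π_3 + 1/3·π_4 + 1/12·π_5
  π_4 = 1/6·π_0 + 1/3·π_1 + 1/6·π_2 + 1/3·π_3 + 1/6·π_4 + 1/12·π_5
  normalize: π_0 + π_1 + π_2 + π_3 + π_4 + π_5 = 1
Solving the linear system gives exactly π = [6253/34667, 14216/104001, 16052/104001, 17705/104001, 21325/104001, 15944/104001].

π = [0.1804, 0.1367, 0.1543, 0.1702, 0.2050, 0.1533]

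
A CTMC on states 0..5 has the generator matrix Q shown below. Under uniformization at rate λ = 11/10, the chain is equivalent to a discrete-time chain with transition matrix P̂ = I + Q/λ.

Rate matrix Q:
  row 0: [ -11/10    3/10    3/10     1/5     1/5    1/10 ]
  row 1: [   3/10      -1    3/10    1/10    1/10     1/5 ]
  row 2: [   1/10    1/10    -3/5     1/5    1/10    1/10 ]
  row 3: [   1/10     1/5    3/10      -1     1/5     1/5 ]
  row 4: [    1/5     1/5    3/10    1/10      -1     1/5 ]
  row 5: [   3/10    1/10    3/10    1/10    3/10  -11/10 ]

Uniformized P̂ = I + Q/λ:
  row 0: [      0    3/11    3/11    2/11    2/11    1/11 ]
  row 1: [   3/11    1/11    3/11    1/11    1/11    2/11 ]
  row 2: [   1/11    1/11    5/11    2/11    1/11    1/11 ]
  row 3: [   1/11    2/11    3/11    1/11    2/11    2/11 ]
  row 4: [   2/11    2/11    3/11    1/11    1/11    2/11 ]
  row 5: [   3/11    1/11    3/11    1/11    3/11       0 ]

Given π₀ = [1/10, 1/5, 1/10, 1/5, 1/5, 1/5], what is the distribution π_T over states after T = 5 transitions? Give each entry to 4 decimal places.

t=0: π = [0.1000, 0.2000, 0.1000, 0.2000, 0.2000, 0.2000]
t=1: π = [0.1727, 0.1455, 0.2909, 0.1091, 0.1545, 0.1273]
t=2: π = [0.1388, 0.1463, 0.3256, 0.1331, 0.1397, 0.1165]
t=3: π = [0.1388, 0.1409, 0.3319, 0.1331, 0.1368, 0.1184]
t=4: π = [0.1379, 0.1407, 0.3331, 0.1337, 0.1372, 0.1175]
t=5: π = [0.1378, 0.1406, 0.3333, 0.1337, 0.1370, 0.1176]

π = [0.1378, 0.1406, 0.3333, 0.1337, 0.1370, 0.1176]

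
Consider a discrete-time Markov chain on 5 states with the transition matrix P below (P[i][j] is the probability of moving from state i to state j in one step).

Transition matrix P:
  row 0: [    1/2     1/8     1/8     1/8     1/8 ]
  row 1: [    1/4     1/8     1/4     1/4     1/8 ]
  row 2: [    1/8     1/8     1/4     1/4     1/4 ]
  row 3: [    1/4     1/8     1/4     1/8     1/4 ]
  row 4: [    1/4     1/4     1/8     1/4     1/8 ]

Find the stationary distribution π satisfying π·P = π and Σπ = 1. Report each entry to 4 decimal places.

π = [0.3015, 0.1466, 0.1908, 0.1887, 0.1724]

Balance equations π_j = Σ_i π_i·P[i][j]:
  π_0 = 1/2·π_0 + 1/4·π_1 + 1/8·π_2 + 1/4·π_3 + 1/4·π_4
  π_1 = 1/8·π_0 + 1/8·π_1 + 1/8·π_2 + 1/8·π_3 + 1/4·π_4
  π_2 = 1/8·π_0 + 1/4·π_1 + 1/4·π_2 + 1/4·π_3 + 1/8·π_4
  π_3 = 1/8·π_0 + 1/4·π_1 + 1/4·π_2 + 1/8·π_3 + 1/4·π_4
  normalize: π_0 + π_1 + π_2 + π_3 + π_4 = 1
Solving the linear system gives exactly π = [1037/3439, 504/3439, 656/3439, 649/3439, 593/3439].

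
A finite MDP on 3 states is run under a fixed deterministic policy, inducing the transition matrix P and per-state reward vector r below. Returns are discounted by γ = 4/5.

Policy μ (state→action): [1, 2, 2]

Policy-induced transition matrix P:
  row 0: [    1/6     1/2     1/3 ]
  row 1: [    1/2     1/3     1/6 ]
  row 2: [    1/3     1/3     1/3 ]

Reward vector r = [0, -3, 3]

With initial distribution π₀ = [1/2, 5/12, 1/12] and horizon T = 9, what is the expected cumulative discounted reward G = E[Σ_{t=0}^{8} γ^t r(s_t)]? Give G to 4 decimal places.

t=0: π = [0.5000, 0.4167, 0.0833], E[r] = -1.0000, γ^t·E[r] = -1.000000, running G = -1.000000
t=1: π = [0.3194, 0.4167, 0.2639], E[r] = -0.4583, γ^t·E[r] = -0.366667, running G = -1.366667
t=2: π = [0.3495, 0.3866, 0.2639], E[r] = -0.3681, γ^t·E[r] = -0.235556, running G = -1.602222
t=3: π = [0.3395, 0.3916, 0.2689], E[r] = -0.3681, γ^t·E[r] = -0.188444, running G = -1.790667
t=4: π = [0.3420, 0.3899, 0.2681], E[r] = -0.3655, γ^t·E[r] = -0.149728, running G = -1.940395
t=5: π = [0.3413, 0.3903, 0.2683], E[r] = -0.3660, γ^t·E[r] = -0.119920, running G = -2.060315
t=6: π = [0.3415, 0.3902, 0.2683], E[r] = -0.3658, γ^t·E[r] = -0.095899, running G = -2.156214
t=7: π = [0.3415, 0.3903, 0.2683], E[r] = -0.3659, γ^t·E[r] = -0.076727, running G = -2.232941
t=8: π = [0.3415, 0.3902, 0.2683], E[r] = -0.3659, γ^t·E[r] = -0.061380, running G = -2.294320

G = -2.2943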